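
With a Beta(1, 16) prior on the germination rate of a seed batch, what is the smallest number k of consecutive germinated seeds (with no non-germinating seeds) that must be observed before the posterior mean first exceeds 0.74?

After k germinated seeds and 0 non-germinating seeds the posterior is Beta(1+k, 16), with mean (1+k)/(1+16+k).
Set (1+k)/(17+k) > 0.74 and solve: k > (0.74·17 − 1)/(1 − 0.74) = 44.538.
The smallest integer exceeding 44.538 is 45.

k = 45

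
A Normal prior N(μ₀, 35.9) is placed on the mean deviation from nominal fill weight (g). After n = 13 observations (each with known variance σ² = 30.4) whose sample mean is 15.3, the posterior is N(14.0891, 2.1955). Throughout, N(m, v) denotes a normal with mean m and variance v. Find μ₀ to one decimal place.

With known observation variance, the Normal–Normal posterior has precision τ_n = τ₀ + n/σ² and mean μ_n = (τ₀μ₀ + (n/σ²)x̄)/τ_n.
Here τ₀ = 1/35.9 = 0.027855 and τ_data = 13/30.4 = 0.427632, so τ_n = 0.455487.
Rearranging for μ₀: μ₀ = (μ_n·τ_n − τ_data·x̄)/τ₀ = (14.0891·0.455487 − 0.427632·15.3) / 0.027855 = -0.125368/0.027855 ≈ -4.5.

μ₀ = -4.5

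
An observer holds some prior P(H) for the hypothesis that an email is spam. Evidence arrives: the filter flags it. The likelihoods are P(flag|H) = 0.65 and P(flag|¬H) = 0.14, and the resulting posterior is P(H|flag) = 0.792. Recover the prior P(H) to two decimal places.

P(H) = 0.45

In odds form, posterior odds = prior odds × likelihood ratio, so prior odds = posterior odds ÷ LR.
Posterior odds = 0.792/(1−0.792) = 3.8077. LR = 0.65/0.14 = 4.6429.
Prior odds = 3.8077/4.6429 = 0.8201, so P(H) = 0.8201/(1+0.8201) ≈ 0.45.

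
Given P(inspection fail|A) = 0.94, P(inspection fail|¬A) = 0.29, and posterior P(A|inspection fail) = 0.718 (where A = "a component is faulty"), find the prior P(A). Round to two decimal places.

In odds form, posterior odds = prior odds × likelihood ratio, so prior odds = posterior odds ÷ LR.
Posterior odds = 0.718/(1−0.718) = 2.5461. LR = 0.94/0.29 = 3.2414.
Prior odds = 2.5461/3.2414 = 0.7855, so P(A) = 0.7855/(1+0.7855) ≈ 0.44.

P(A) = 0.44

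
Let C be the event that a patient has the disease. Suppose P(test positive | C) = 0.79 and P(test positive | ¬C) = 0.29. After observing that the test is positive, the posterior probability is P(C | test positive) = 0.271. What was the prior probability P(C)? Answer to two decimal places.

P(C) = 0.12

Bayes' rule in odds form gives O(C|E) = O(C)·[P(E|C)/P(E|¬C)], hence O(C) = O(C|E)/LR.
Posterior odds = 0.271/(1−0.271) = 0.3717. LR = 0.79/0.29 = 2.7241.
Prior odds = 0.3717/2.7241 = 0.1364, so P(C) = 0.1364/(1+0.1364) ≈ 0.12.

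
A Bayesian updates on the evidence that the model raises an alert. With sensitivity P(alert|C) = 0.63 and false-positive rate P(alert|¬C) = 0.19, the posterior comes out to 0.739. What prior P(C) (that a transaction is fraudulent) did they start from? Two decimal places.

P(C) = 0.46

Bayes' rule in odds form gives O(C|E) = O(C)·[P(E|C)/P(E|¬C)], hence O(C) = O(C|E)/LR.
Posterior odds = 0.739/(1−0.739) = 2.8314. LR = 0.63/0.19 = 3.3158.
Prior odds = 2.8314/3.3158 = 0.8539, so P(C) = 0.8539/(1+0.8539) ≈ 0.46.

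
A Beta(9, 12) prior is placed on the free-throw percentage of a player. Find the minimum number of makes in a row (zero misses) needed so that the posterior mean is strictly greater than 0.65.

k = 14

After k makes and 0 misses the posterior is Beta(9+k, 12), with mean (9+k)/(9+12+k).
Set (9+k)/(21+k) > 0.65 and solve: k > (0.65·21 − 9)/(1 − 0.65) = 13.286.
The smallest integer exceeding 13.286 is 14, and checking k=14: (23)/(35) = 0.6571 > 0.65.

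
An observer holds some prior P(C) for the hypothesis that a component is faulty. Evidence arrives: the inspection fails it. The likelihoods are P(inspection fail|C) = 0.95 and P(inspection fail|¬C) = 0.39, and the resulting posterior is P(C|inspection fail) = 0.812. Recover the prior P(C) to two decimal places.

In odds form, posterior odds = prior odds × likelihood ratio, so prior odds = posterior odds ÷ LR.
Posterior odds = 0.812/(1−0.812) = 4.3191. LR = 0.95/0.39 = 2.4359.
Prior odds = 4.3191/2.4359 = 1.7731, so P(C) = 1.7731/(1+1.7731) ≈ 0.64.

P(C) = 0.64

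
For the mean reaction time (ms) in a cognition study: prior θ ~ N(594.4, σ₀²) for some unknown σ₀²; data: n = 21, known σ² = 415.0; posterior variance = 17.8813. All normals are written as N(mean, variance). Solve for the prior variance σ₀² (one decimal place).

Posterior precision equals prior precision plus data precision: 1/σ_n² = 1/σ₀² + n/σ².
So 1/σ₀² = 1/17.8813 − 21/415.0 = 0.055924 − 0.050602 = 0.005322.
Hence σ₀² = 1/0.005322 ≈ 187.9.

σ₀² = 187.9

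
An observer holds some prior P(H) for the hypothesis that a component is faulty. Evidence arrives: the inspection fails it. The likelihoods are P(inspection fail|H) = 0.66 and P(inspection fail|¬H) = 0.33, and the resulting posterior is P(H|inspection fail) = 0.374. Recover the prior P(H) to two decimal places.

P(H) = 0.23

Bayes' rule in odds form gives O(H|E) = O(H)·[P(E|H)/P(E|¬H)], hence O(H) = O(H|E)/LR.
Posterior odds = 0.374/(1−0.374) = 0.5974. LR = 0.66/0.33 = 2.0000.
Prior odds = 0.5974/2.0000 = 0.2987, so P(H) = 0.2987/(1+0.2987) ≈ 0.23.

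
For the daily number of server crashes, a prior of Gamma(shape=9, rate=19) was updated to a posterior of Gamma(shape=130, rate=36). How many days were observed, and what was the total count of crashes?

n = 17 days with total 121 crashes

A Gamma(α, β) prior (rate parametrization) on a Poisson rate with n observations summing to S gives posterior Gamma(α+S, β+n).
Matching: Σxᵢ = 130 − 9 = 121 and n = 36 − 19 = 17.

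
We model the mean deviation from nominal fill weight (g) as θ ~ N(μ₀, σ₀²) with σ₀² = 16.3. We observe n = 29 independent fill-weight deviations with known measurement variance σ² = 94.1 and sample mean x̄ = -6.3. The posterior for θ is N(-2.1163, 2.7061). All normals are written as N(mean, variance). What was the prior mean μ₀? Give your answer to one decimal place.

With known observation variance, the Normal–Normal posterior has precision τ_n = τ₀ + n/σ² and mean μ_n = (τ₀μ₀ + (n/σ²)x̄)/τ_n.
Here τ₀ = 1/16.3 = 0.061350 and τ_data = 29/94.1 = 0.308183, so τ_n = 0.369533.
Rearranging for μ₀: μ₀ = (μ_n·τ_n − τ_data·x̄)/τ₀ = (-2.1163·0.369533 − 0.308183·-6.3) / 0.061350 = 1.159510/0.061350 ≈ 18.9.

μ₀ = 18.9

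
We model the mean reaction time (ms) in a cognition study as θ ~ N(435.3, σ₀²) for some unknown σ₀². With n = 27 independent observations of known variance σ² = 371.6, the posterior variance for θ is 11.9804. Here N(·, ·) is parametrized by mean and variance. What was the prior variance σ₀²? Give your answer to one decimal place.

Posterior precision equals prior precision plus data precision: 1/σ_n² = 1/σ₀² + n/σ².
So 1/σ₀² = 1/11.9804 − 27/371.6 = 0.083470 − 0.072659 = 0.010811.
Hence σ₀² = 1/0.010811 ≈ 92.5.

σ₀² = 92.5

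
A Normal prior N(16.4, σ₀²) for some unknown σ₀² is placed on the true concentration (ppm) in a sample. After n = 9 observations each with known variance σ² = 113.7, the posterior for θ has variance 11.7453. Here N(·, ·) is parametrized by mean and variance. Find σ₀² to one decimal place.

σ₀² = 167.1

Posterior precision equals prior precision plus data precision: 1/σ_n² = 1/σ₀² + n/σ².
So 1/σ₀² = 1/11.7453 − 9/113.7 = 0.085140 − 0.079156 = 0.005984.
Hence σ₀² = 1/0.005984 ≈ 167.1.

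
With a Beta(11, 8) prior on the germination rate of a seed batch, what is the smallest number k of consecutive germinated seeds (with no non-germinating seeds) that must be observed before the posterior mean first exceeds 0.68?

After k germinated seeds and 0 non-germinating seeds the posterior is Beta(11+k, 8), with mean (11+k)/(11+8+k).
Set (11+k)/(19+k) > 0.68 and solve: k > (0.68·19 − 11)/(1 − 0.68) = 6.000.
The smallest integer exceeding 6.000 is 7, and checking k=7: (18)/(26) = 0.6923 > 0.68.

k = 7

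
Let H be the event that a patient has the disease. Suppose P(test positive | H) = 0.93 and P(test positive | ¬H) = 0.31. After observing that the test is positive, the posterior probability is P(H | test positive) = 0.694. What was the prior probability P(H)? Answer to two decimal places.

Bayes' rule in odds form gives O(H|E) = O(H)·[P(E|H)/P(E|¬H)], hence O(H) = O(H|E)/LR.
Posterior odds = 0.694/(1−0.694) = 2.2680. LR = 0.93/0.31 = 3.0000.
Prior odds = 2.2680/3.0000 = 0.7560, so P(H) = 0.7560/(1+0.7560) ≈ 0.43.

P(H) = 0.43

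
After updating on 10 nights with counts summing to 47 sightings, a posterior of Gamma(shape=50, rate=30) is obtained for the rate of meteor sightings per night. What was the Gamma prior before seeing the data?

A Gamma(α, β) prior (rate parametrization) on a Poisson rate with n observations summing to S gives posterior Gamma(α+S, β+n).
So α = 50 − 47 = 3 and β = 30 − 10 = 20.

Gamma(shape=3, rate=20)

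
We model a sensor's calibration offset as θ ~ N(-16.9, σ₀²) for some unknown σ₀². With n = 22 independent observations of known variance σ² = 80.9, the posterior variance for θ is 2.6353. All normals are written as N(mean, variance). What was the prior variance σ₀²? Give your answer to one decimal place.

σ₀² = 9.3

Posterior precision equals prior precision plus data precision: 1/σ_n² = 1/σ₀² + n/σ².
So 1/σ₀² = 1/2.6353 − 22/80.9 = 0.379463 − 0.271941 = 0.107522.
Hence σ₀² = 1/0.107522 ≈ 9.3.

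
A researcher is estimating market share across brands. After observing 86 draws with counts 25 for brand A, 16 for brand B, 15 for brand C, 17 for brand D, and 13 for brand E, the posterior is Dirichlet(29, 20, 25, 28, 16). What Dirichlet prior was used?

Dirichlet(4, 4, 10, 11, 3)

For a Dirichlet(α) prior with multinomial counts c, the posterior is Dirichlet(α + c) componentwise.
Subtract each count from the matching posterior parameter: 29−25=4, 20−16=4, 25−15=10, 28−17=11, 16−13=3.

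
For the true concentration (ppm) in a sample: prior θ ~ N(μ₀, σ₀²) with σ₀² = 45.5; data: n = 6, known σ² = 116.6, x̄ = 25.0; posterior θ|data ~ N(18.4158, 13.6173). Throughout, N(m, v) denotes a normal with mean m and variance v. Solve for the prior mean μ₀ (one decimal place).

μ₀ = 3.0

The posterior mean is a precision-weighted average: μ_n = (τ₀μ₀ + τ_data·x̄)/(τ₀+τ_data), with τ₀=1/σ₀² and τ_data=n/σ².
Here τ₀ = 1/45.5 = 0.021978 and τ_data = 6/116.6 = 0.051458, so τ_n = 0.073436.
Rearranging for μ₀: μ₀ = (μ_n·τ_n − τ_data·x̄)/τ₀ = (18.4158·0.073436 − 0.051458·25.0) / 0.021978 = 0.065933/0.021978 ≈ 3.0.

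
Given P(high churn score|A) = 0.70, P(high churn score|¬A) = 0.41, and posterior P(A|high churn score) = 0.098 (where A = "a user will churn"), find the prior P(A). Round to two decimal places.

Bayes' rule in odds form gives O(A|E) = O(A)·[P(E|A)/P(E|¬A)], hence O(A) = O(A|E)/LR.
Posterior odds = 0.098/(1−0.098) = 0.1086. LR = 0.70/0.41 = 1.7073.
Prior odds = 0.1086/1.7073 = 0.0636, so P(A) = 0.0636/(1+0.0636) ≈ 0.06.

P(A) = 0.06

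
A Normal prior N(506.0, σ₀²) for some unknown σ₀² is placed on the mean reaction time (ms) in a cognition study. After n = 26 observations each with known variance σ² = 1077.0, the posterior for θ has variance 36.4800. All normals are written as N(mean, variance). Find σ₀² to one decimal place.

σ₀² = 305.7

Posterior precision equals prior precision plus data precision: 1/σ_n² = 1/σ₀² + n/σ².
So 1/σ₀² = 1/36.4800 − 26/1077.0 = 0.027412 − 0.024141 = 0.003271.
Hence σ₀² = 1/0.003271 ≈ 305.7.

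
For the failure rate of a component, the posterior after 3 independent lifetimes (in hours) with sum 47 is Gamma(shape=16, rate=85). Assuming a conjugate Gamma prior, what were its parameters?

Gamma(shape=13, rate=38)

Gamma–exponential conjugacy: posterior shape = α + n, posterior rate = β + Σtᵢ.
So α = 16 − 3 = 13 and β = 85 − 47 = 38.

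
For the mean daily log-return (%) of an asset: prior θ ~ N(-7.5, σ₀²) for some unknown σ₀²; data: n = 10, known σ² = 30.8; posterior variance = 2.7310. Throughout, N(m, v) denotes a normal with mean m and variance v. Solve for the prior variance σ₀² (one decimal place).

Posterior precision equals prior precision plus data precision: 1/σ_n² = 1/σ₀² + n/σ².
So 1/σ₀² = 1/2.7310 − 10/30.8 = 0.366166 − 0.324675 = 0.041491.
Hence σ₀² = 1/0.041491 ≈ 24.1.

σ₀² = 24.1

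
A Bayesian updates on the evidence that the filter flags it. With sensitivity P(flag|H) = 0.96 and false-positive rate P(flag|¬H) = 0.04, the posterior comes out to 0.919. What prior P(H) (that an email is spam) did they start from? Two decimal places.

P(H) = 0.32

In odds form, posterior odds = prior odds × likelihood ratio, so prior odds = posterior odds ÷ LR.
Posterior odds = 0.919/(1−0.919) = 11.3457. LR = 0.96/0.04 = 24.0000.
Prior odds = 11.3457/24.0000 = 0.4727, so P(H) = 0.4727/(1+0.4727) ≈ 0.32.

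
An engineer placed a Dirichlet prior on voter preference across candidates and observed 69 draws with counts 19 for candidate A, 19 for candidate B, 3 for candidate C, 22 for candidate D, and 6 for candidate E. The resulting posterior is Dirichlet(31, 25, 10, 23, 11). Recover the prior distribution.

For a Dirichlet(α) prior with multinomial counts c, the posterior is Dirichlet(α + c) componentwise.
Subtract each count from the matching posterior parameter: 31−19=12, 25−19=6, 10−3=7, 23−22=1, 11−6=5.

Dirichlet(12, 6, 7, 1, 5)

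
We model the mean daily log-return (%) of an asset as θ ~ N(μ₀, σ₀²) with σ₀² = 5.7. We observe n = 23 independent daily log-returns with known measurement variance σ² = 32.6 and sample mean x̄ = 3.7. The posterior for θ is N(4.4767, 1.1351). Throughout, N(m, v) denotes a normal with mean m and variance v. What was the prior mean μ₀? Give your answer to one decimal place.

With known observation variance, the Normal–Normal posterior has precision τ_n = τ₀ + n/σ² and mean μ_n = (τ₀μ₀ + (n/σ²)x̄)/τ_n.
Here τ₀ = 1/5.7 = 0.175439 and τ_data = 23/32.6 = 0.705521, so τ_n = 0.880960.
Rearranging for μ₀: μ₀ = (μ_n·τ_n − τ_data·x̄)/τ₀ = (4.4767·0.880960 − 0.705521·3.7) / 0.175439 = 1.333366/0.175439 ≈ 7.6.

μ₀ = 7.6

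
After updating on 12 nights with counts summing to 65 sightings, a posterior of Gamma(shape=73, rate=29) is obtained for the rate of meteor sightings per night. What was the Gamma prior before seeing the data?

Gamma(shape=8, rate=17)

Gamma–Poisson conjugacy: posterior shape = α + Σxᵢ, posterior rate = β + n.
So α = 73 − 65 = 8 and β = 29 − 12 = 17.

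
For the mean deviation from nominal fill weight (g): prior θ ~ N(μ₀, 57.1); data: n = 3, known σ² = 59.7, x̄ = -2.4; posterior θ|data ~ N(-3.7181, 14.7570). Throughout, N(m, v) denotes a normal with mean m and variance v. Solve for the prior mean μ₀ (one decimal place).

With known observation variance, the Normal–Normal posterior has precision τ_n = τ₀ + n/σ² and mean μ_n = (τ₀μ₀ + (n/σ²)x̄)/τ_n.
Here τ₀ = 1/57.1 = 0.017513 and τ_data = 3/59.7 = 0.050251, so τ_n = 0.067764.
Rearranging for μ₀: μ₀ = (μ_n·τ_n − τ_data·x̄)/τ₀ = (-3.7181·0.067764 − 0.050251·-2.4) / 0.017513 = -0.131351/0.017513 ≈ -7.5.

μ₀ = -7.5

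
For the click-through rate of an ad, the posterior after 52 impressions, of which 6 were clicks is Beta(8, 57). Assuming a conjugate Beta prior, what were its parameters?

Beta(2, 11)

Under Beta–binomial conjugacy the posterior parameters are (α+s, β+f).
So α = 8 − 6 = 2 and β = 57 − 46 = 11.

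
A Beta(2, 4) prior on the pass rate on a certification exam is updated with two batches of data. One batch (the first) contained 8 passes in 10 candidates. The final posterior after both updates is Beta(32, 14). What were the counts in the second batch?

22 passes and 8 failures

Because Beta–binomial updating is additive in the counts, the combined data contributed (α_post−α_prior, β_post−β_prior) successes and failures.
Total across both batches: 32−2=30 passes, 14−4=10 failures.
Subtract the first batch: 30−8=22 passes and 10−2=8 failures.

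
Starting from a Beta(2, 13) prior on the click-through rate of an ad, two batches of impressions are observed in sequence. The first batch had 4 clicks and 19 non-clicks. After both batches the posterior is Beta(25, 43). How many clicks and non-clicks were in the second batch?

19 clicks and 11 non-clicks

Because Beta–binomial updating is additive in the counts, the combined data contributed (α_post−α_prior, β_post−β_prior) successes and failures.
Total across both batches: 25−2=23 clicks, 43−13=30 non-clicks.
Subtract the first batch: 23−4=19 clicks and 30−19=11 non-clicks.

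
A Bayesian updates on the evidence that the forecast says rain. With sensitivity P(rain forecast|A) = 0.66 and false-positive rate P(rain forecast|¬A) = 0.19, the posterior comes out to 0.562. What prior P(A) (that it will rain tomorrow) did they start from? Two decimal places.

P(A) = 0.27

Bayes' rule in odds form gives O(A|E) = O(A)·[P(E|A)/P(E|¬A)], hence O(A) = O(A|E)/LR.
Posterior odds = 0.562/(1−0.562) = 1.2831. LR = 0.66/0.19 = 3.4737.
Prior odds = 1.2831/3.4737 = 0.3694, so P(A) = 0.3694/(1+0.3694) ≈ 0.27.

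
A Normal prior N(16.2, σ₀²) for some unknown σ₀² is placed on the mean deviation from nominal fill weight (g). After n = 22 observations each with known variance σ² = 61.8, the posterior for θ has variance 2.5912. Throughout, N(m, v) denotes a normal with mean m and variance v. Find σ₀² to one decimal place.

Posterior precision equals prior precision plus data precision: 1/σ_n² = 1/σ₀² + n/σ².
So 1/σ₀² = 1/2.5912 − 22/61.8 = 0.385922 − 0.355987 = 0.029935.
Hence σ₀² = 1/0.029935 ≈ 33.4.

σ₀² = 33.4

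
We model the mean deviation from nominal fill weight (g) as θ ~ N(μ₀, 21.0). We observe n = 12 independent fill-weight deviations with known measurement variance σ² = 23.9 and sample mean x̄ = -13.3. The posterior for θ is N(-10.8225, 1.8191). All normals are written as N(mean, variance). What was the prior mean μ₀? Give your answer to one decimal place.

μ₀ = 15.3

With known observation variance, the Normal–Normal posterior has precision τ_n = τ₀ + n/σ² and mean μ_n = (τ₀μ₀ + (n/σ²)x̄)/τ_n.
Here τ₀ = 1/21.0 = 0.047619 and τ_data = 12/23.9 = 0.502092, so τ_n = 0.549711.
Rearranging for μ₀: μ₀ = (μ_n·τ_n − τ_data·x̄)/τ₀ = (-10.8225·0.549711 − 0.502092·-13.3) / 0.047619 = 0.728576/0.047619 ≈ 15.3.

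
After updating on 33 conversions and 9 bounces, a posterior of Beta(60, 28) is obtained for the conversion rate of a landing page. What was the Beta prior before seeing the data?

Beta is conjugate to the binomial likelihood: posterior = Beta(a+s, b+f).
So a = 60 − 33 = 27 and b = 28 − 9 = 19.

Beta(27, 19)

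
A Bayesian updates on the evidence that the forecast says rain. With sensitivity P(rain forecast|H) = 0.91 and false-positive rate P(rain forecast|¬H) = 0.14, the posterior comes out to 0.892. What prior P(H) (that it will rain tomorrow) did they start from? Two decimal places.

Bayes' rule in odds form gives O(H|E) = O(H)·[P(E|H)/P(E|¬H)], hence O(H) = O(H|E)/LR.
Posterior odds = 0.892/(1−0.892) = 8.2593. LR = 0.91/0.14 = 6.5000.
Prior odds = 8.2593/6.5000 = 1.2707, so P(H) = 1.2707/(1+1.2707) ≈ 0.56.

P(H) = 0.56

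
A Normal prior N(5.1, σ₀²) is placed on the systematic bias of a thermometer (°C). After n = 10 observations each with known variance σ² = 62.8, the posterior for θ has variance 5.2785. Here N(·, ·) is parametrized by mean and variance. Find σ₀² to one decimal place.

For the Normal–Normal model with known σ², precisions add: τ_n = τ₀ + n/σ².
So 1/σ₀² = 1/5.2785 − 10/62.8 = 0.189448 − 0.159236 = 0.030212.
Hence σ₀² = 1/0.030212 ≈ 33.1.

σ₀² = 33.1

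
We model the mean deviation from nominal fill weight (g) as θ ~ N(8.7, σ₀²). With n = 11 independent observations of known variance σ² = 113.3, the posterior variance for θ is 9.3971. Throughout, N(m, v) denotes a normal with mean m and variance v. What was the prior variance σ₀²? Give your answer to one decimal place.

σ₀² = 107.2

Posterior precision equals prior precision plus data precision: 1/σ_n² = 1/σ₀² + n/σ².
So 1/σ₀² = 1/9.3971 − 11/113.3 = 0.106416 − 0.097087 = 0.009329.
Hence σ₀² = 1/0.009329 ≈ 107.2.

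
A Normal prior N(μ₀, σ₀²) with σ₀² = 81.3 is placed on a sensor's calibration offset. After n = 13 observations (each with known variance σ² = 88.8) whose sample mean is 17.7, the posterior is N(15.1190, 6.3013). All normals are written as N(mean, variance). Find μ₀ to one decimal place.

The posterior mean is a precision-weighted average: μ_n = (τ₀μ₀ + τ_data·x̄)/(τ₀+τ_data), with τ₀=1/σ₀² and τ_data=n/σ².
Here τ₀ = 1/81.3 = 0.012300 and τ_data = 13/88.8 = 0.146396, so τ_n = 0.158696.
Rearranging for μ₀: μ₀ = (μ_n·τ_n − τ_data·x̄)/τ₀ = (15.1190·0.158696 − 0.146396·17.7) / 0.012300 = -0.191884/0.012300 ≈ -15.6.

μ₀ = -15.6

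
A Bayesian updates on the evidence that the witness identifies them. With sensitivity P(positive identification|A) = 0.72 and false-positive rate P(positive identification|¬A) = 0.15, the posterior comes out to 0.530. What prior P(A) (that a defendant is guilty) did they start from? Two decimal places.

Bayes' rule in odds form gives O(A|E) = O(A)·[P(E|A)/P(E|¬A)], hence O(A) = O(A|E)/LR.
Posterior odds = 0.530/(1−0.530) = 1.1277. LR = 0.72/0.15 = 4.8000.
Prior odds = 1.1277/4.8000 = 0.2349, so P(A) = 0.2349/(1+0.2349) ≈ 0.19.

P(A) = 0.19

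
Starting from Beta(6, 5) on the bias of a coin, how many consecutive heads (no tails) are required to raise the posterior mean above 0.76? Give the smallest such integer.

k = 10

After k heads and 0 tails the posterior is Beta(6+k, 5), with mean (6+k)/(6+5+k).
Set (6+k)/(11+k) > 0.76 and solve: k > (0.76·11 − 6)/(1 − 0.76) = 9.833.
The smallest integer exceeding 9.833 is 10, and checking k=10: (16)/(21) = 0.7619 > 0.76.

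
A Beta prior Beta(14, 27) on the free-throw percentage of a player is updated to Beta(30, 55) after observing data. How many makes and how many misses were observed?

A Beta(α, β) prior with s successes and f failures in binomial data gives a Beta(α+s, β+f) posterior.
Match parameters: s=30−14=16, f=55−27=28.

16 makes and 28 misses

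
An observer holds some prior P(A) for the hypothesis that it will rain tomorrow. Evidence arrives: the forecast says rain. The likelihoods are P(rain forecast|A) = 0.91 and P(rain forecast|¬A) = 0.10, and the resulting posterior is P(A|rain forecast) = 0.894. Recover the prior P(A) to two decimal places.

P(A) = 0.48

Bayes' rule in odds form gives O(A|E) = O(A)·[P(E|A)/P(E|¬A)], hence O(A) = O(A|E)/LR.
Posterior odds = 0.894/(1−0.894) = 8.4340. LR = 0.91/0.10 = 9.1000.
Prior odds = 8.4340/9.1000 = 0.9268, so P(A) = 0.9268/(1+0.9268) ≈ 0.48.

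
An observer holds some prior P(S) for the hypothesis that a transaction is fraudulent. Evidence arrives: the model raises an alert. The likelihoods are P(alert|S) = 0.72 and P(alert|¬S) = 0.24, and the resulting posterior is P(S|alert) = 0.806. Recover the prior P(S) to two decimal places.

Bayes' rule in odds form gives O(S|E) = O(S)·[P(E|S)/P(E|¬S)], hence O(S) = O(S|E)/LR.
Posterior odds = 0.806/(1−0.806) = 4.1546. LR = 0.72/0.24 = 3.0000.
Prior odds = 4.1546/3.0000 = 1.3849, so P(S) = 1.3849/(1+1.3849) ≈ 0.58.

P(S) = 0.58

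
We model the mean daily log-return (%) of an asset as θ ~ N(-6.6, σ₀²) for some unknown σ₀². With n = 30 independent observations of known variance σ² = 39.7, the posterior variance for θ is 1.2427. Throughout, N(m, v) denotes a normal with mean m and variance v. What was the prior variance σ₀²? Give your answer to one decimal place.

Posterior precision equals prior precision plus data precision: 1/σ_n² = 1/σ₀² + n/σ².
So 1/σ₀² = 1/1.2427 − 30/39.7 = 0.804699 − 0.755668 = 0.049031.
Hence σ₀² = 1/0.049031 ≈ 20.4.

σ₀² = 20.4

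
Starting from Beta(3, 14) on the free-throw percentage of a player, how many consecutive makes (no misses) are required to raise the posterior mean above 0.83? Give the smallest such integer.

k = 66

After k makes and 0 misses the posterior is Beta(3+k, 14), with mean (3+k)/(3+14+k).
Set (3+k)/(17+k) > 0.83 and solve: k > (0.83·17 − 3)/(1 − 0.83) = 65.353.
The smallest integer exceeding 65.353 is 66, and checking k=66: (69)/(83) = 0.8313 > 0.83.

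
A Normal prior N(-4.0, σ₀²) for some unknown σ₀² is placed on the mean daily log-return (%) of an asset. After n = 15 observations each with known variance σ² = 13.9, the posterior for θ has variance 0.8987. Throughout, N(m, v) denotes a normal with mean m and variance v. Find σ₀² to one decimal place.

Posterior precision equals prior precision plus data precision: 1/σ_n² = 1/σ₀² + n/σ².
So 1/σ₀² = 1/0.8987 − 15/13.9 = 1.112718 − 1.079137 = 0.033581.
Hence σ₀² = 1/0.033581 ≈ 29.8.

σ₀² = 29.8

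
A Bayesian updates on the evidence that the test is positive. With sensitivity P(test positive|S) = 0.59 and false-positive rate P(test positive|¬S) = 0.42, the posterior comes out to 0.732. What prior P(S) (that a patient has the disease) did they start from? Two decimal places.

Bayes' rule in odds form gives O(S|E) = O(S)·[P(E|S)/P(E|¬S)], hence O(S) = O(S|E)/LR.
Posterior odds = 0.732/(1−0.732) = 2.7313. LR = 0.59/0.42 = 1.4048.
Prior odds = 2.7313/1.4048 = 1.9443, so P(S) = 1.9443/(1+1.9443) ≈ 0.66.

P(S) = 0.66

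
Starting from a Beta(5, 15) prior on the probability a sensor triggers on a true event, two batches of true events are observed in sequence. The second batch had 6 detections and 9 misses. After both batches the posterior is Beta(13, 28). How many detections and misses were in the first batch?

Because Beta–binomial updating is additive in the counts, the combined data contributed (α_post−α_prior, β_post−β_prior) successes and failures.
Total across both batches: 13−5=8 detections, 28−15=13 misses.
Subtract the second batch: 8−6=2 detections and 13−9=4 misses.

2 detections and 4 misses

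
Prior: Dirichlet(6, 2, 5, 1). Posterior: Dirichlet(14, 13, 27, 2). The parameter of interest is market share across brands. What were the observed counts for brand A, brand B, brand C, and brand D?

For a Dirichlet(α) prior with multinomial counts c, the posterior is Dirichlet(α + c) componentwise.
Counts are posterior − prior componentwise: 14−6=8, 13−2=11, 27−5=22, 2−1=1.

counts (8, 11, 22, 1)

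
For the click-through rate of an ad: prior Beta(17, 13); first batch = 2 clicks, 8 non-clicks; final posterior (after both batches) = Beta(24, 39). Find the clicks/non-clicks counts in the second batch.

Because Beta–binomial updating is additive in the counts, the combined data contributed (α_post−α_prior, β_post−β_prior) successes and failures.
Total across both batches: 24−17=7 clicks, 39−13=26 non-clicks.
Subtract the first batch: 7−2=5 clicks and 26−8=18 non-clicks.

5 clicks and 18 non-clicks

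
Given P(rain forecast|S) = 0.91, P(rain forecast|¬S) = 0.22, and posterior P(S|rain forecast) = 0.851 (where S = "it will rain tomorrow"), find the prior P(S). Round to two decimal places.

P(S) = 0.58

In odds form, posterior odds = prior odds × likelihood ratio, so prior odds = posterior odds ÷ LR.
Posterior odds = 0.851/(1−0.851) = 5.7114. LR = 0.91/0.22 = 4.1364.
Prior odds = 5.7114/4.1364 = 1.3808, so P(S) = 1.3808/(1+1.3808) ≈ 0.58.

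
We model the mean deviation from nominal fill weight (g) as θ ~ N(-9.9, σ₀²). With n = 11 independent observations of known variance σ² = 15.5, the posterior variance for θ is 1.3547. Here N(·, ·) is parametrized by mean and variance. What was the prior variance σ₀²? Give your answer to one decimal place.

σ₀² = 35.1

Posterior precision equals prior precision plus data precision: 1/σ_n² = 1/σ₀² + n/σ².
So 1/σ₀² = 1/1.3547 − 11/15.5 = 0.738171 − 0.709677 = 0.028494.
Hence σ₀² = 1/0.028494 ≈ 35.1.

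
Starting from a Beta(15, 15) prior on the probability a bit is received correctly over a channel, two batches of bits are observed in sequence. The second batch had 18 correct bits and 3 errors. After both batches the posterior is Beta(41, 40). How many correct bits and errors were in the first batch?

Sequential conjugate updates are equivalent to a single update on the pooled data, so total successes = posterior α − prior α and total failures = posterior β − prior β.
Total across both batches: 41−15=26 correct bits, 40−15=25 errors.
Subtract the second batch: 26−18=8 correct bits and 25−3=22 errors.

8 correct bits and 22 errors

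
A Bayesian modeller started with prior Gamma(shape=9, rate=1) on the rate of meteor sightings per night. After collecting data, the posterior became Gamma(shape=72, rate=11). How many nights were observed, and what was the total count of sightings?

n = 10 nights with total 63 sightings

A Gamma(α, β) prior (rate parametrization) on a Poisson rate with n observations summing to S gives posterior Gamma(α+S, β+n).
Matching: Σxᵢ = 72 − 9 = 63 and n = 11 − 1 = 10.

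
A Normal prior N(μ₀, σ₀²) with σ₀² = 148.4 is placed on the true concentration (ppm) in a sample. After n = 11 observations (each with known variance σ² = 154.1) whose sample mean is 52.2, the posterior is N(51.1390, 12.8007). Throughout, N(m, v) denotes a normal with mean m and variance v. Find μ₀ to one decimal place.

The posterior mean is a precision-weighted average: μ_n = (τ₀μ₀ + τ_data·x̄)/(τ₀+τ_data), with τ₀=1/σ₀² and τ_data=n/σ².
Here τ₀ = 1/148.4 = 0.006739 and τ_data = 11/154.1 = 0.071382, so τ_n = 0.078121.
Rearranging for μ₀: μ₀ = (μ_n·τ_n − τ_data·x̄)/τ₀ = (51.1390·0.078121 − 0.071382·52.2) / 0.006739 = 0.268889/0.006739 ≈ 39.9.

μ₀ = 39.9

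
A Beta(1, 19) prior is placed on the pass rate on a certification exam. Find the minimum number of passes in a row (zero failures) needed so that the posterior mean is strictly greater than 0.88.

k = 139

After k passes and 0 failures the posterior is Beta(1+k, 19), with mean (1+k)/(1+19+k).
Set (1+k)/(20+k) > 0.88 and solve: k > (0.88·20 − 1)/(1 − 0.88) = 138.333.
The smallest integer exceeding 138.333 is 139, and checking k=139: (140)/(159) = 0.8805 > 0.88.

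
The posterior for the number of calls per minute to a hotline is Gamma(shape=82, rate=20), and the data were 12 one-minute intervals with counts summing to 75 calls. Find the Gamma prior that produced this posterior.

Gamma(shape=7, rate=8)

A Gamma(α, β) prior (rate parametrization) on a Poisson rate with n observations summing to S gives posterior Gamma(α+S, β+n).
So α = 82 − 75 = 7 and β = 20 − 12 = 8.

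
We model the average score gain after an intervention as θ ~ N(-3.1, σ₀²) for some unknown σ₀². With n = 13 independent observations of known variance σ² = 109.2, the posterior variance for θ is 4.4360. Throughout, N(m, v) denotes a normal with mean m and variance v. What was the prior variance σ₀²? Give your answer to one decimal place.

For the Normal–Normal model with known σ², precisions add: τ_n = τ₀ + n/σ².
So 1/σ₀² = 1/4.4360 − 13/109.2 = 0.225428 − 0.119048 = 0.106380.
Hence σ₀² = 1/0.106380 ≈ 9.4.

σ₀² = 9.4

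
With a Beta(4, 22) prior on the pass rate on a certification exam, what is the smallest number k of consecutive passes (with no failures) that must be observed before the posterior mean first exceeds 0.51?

After k passes and 0 failures the posterior is Beta(4+k, 22), with mean (4+k)/(4+22+k).
Set (4+k)/(26+k) > 0.51 and solve: k > (0.51·26 − 4)/(1 − 0.51) = 18.898.
The smallest integer exceeding 18.898 is 19.

k = 19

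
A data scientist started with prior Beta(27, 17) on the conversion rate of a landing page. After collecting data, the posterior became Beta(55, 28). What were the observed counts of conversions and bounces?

A Beta(α, β) prior with s successes and f failures in binomial data gives a Beta(α+s, β+f) posterior.
So s = 55 − 27 = 28 and f = 28 − 17 = 11.

28 conversions and 11 bounces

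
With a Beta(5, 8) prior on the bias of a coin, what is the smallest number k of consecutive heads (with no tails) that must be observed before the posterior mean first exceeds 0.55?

After k heads and 0 tails the posterior is Beta(5+k, 8), with mean (5+k)/(5+8+k).
Set (5+k)/(13+k) > 0.55 and solve: k > (0.55·13 − 5)/(1 − 0.55) = 4.778.
The smallest integer exceeding 4.778 is 5, and checking k=5: (10)/(18) = 0.5556 > 0.55.

k = 5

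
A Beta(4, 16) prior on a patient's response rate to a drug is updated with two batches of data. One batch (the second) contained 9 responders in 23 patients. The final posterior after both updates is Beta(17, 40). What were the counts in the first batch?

Because Beta–binomial updating is additive in the counts, the combined data contributed (α_post−α_prior, β_post−β_prior) successes and failures.
Total across both batches: 17−4=13 responders, 40−16=24 non-responders.
Subtract the second batch: 13−9=4 responders and 24−14=10 non-responders.

4 responders and 10 non-responders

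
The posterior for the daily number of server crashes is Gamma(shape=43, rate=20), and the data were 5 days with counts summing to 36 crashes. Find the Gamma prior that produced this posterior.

Gamma(shape=7, rate=15)

A Gamma(α, β) prior (rate parametrization) on a Poisson rate with n observations summing to S gives posterior Gamma(α+S, β+n).
So α = 43 − 36 = 7 and β = 20 − 5 = 15.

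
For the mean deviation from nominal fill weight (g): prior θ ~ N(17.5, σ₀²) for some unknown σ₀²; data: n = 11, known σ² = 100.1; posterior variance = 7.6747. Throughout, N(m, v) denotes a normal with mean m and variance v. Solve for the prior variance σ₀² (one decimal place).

Posterior precision equals prior precision plus data precision: 1/σ_n² = 1/σ₀² + n/σ².
So 1/σ₀² = 1/7.6747 − 11/100.1 = 0.130298 − 0.109890 = 0.020408.
Hence σ₀² = 1/0.020408 ≈ 49.0.

σ₀² = 49.0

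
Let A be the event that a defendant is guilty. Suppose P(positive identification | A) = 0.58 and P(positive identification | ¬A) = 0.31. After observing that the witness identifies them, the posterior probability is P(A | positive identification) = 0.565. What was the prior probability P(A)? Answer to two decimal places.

P(A) = 0.41

Bayes' rule in odds form gives O(A|E) = O(A)·[P(E|A)/P(E|¬A)], hence O(A) = O(A|E)/LR.
Posterior odds = 0.565/(1−0.565) = 1.2989. LR = 0.58/0.31 = 1.8710.
Prior odds = 1.2989/1.8710 = 0.6942, so P(A) = 0.6942/(1+0.6942) ≈ 0.41.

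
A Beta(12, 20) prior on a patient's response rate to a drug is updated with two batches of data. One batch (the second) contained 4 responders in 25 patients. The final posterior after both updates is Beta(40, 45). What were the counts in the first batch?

24 responders and 4 non-responders

Because Beta–binomial updating is additive in the counts, the combined data contributed (α_post−α_prior, β_post−β_prior) successes and failures.
Total across both batches: 40−12=28 responders, 45−20=25 non-responders.
Subtract the second batch: 28−4=24 responders and 25−21=4 non-responders.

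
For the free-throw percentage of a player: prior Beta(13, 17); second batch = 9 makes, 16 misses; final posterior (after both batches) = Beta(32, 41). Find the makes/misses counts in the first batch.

Because Beta–binomial updating is additive in the counts, the combined data contributed (α_post−α_prior, β_post−β_prior) successes and failures.
Total across both batches: 32−13=19 makes, 41−17=24 misses.
Subtract the second batch: 19−9=10 makes and 24−16=8 misses.

10 makes and 8 misses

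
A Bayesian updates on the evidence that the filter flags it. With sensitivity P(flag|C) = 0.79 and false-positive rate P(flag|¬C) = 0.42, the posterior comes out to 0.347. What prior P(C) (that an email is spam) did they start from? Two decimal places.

P(C) = 0.22

Bayes' rule in odds form gives O(C|E) = O(C)·[P(E|C)/P(E|¬C)], hence O(C) = O(C|E)/LR.
Posterior odds = 0.347/(1−0.347) = 0.5314. LR = 0.79/0.42 = 1.8810.
Prior odds = 0.5314/1.8810 = 0.2825, so P(C) = 0.2825/(1+0.2825) ≈ 0.22.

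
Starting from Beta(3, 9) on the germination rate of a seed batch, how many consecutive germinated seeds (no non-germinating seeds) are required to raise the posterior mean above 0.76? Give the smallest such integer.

After k germinated seeds and 0 non-germinating seeds the posterior is Beta(3+k, 9), with mean (3+k)/(3+9+k).
Set (3+k)/(12+k) > 0.76 and solve: k > (0.76·12 − 3)/(1 − 0.76) = 25.500.
The smallest integer exceeding 25.500 is 26.

k = 26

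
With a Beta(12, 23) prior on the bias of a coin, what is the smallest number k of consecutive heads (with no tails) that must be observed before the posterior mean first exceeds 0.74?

After k heads and 0 tails the posterior is Beta(12+k, 23), with mean (12+k)/(12+23+k).
Set (12+k)/(35+k) > 0.74 and solve: k > (0.74·35 − 12)/(1 − 0.74) = 53.462.
The smallest integer exceeding 53.462 is 54.

k = 54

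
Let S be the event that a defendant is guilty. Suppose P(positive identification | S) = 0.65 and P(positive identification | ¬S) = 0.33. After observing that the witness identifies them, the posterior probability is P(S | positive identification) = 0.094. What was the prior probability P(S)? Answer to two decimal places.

P(S) = 0.05

In odds form, posterior odds = prior odds × likelihood ratio, so prior odds = posterior odds ÷ LR.
Posterior odds = 0.094/(1−0.094) = 0.1038. LR = 0.65/0.33 = 1.9697.
Prior odds = 0.1038/1.9697 = 0.0527, so P(S) = 0.0527/(1+0.0527) ≈ 0.05.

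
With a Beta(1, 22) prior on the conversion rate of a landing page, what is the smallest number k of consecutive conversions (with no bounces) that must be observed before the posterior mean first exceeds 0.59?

k = 31

After k conversions and 0 bounces the posterior is Beta(1+k, 22), with mean (1+k)/(1+22+k).
Set (1+k)/(23+k) > 0.59 and solve: k > (0.59·23 − 1)/(1 − 0.59) = 30.659.
The smallest integer exceeding 30.659 is 31.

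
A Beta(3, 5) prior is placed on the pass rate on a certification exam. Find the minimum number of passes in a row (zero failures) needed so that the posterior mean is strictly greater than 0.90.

k = 43

After k passes and 0 failures the posterior is Beta(3+k, 5), with mean (3+k)/(3+5+k).
Set (3+k)/(8+k) > 0.90 and solve: k > (0.90·8 − 3)/(1 − 0.90) = 42.000.
The smallest integer exceeding 42.000 is 43.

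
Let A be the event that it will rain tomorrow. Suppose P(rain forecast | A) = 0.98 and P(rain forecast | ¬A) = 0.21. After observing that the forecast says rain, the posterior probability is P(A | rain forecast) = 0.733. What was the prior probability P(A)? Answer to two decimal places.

In odds form, posterior odds = prior odds × likelihood ratio, so prior odds = posterior odds ÷ LR.
Posterior odds = 0.733/(1−0.733) = 2.7453. LR = 0.98/0.21 = 4.6667.
Prior odds = 2.7453/4.6667 = 0.5883, so P(A) = 0.5883/(1+0.5883) ≈ 0.37.

P(A) = 0.37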